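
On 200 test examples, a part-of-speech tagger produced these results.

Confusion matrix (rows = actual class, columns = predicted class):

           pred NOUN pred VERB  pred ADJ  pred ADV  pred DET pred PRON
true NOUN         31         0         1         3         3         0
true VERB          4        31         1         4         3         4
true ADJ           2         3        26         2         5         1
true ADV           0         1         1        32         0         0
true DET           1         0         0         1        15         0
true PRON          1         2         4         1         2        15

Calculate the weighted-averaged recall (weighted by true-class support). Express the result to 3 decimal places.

0.750

Per-class recall (TP/(TP+FN)):
  NOUN: TP=31, FN=0+1+3+3+0=7 → 31/38 = 0.8158
  VERB: TP=31, FN=4+1+4+3+4=16 → 31/47 = 0.6596
  ADJ: TP=26, FN=2+3+2+5+1=13 → 26/39 = 0.6667
  ADV: TP=32, FN=0+1+1+0+0=2 → 32/34 = 0.9412
  DET: TP=15, FN=1+0+0+1+0=2 → 15/17 = 0.8824
  PRON: TP=15, FN=1+2+4+1+2=10 → 15/25 = 0.6000
Weighted-recall = Σ (supportᵢ/N)·recallᵢ with N=200: (38/200)·0.8158 + (47/200)·0.6596 + (39/200)·0.6667 + (34/200)·0.9412 + (17/200)·0.8824 + (25/200)·0.6000 = 0.750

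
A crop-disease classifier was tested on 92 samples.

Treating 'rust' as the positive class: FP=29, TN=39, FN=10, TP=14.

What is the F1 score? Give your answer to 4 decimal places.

0.4179

Precision = TP/(TP+FP) = 14/43 = 0.3256
Recall = TP/(TP+FN) = 14/24 = 0.5833
F1 = 2·TP/(2·TP+FP+FN) = 28/67 = 0.4179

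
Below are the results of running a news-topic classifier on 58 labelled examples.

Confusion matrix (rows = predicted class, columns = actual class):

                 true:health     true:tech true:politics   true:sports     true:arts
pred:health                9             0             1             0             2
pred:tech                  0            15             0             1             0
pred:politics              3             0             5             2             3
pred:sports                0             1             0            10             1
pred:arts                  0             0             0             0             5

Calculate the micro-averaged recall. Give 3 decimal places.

Micro-averaging pools counts across classes: ΣTP=44, ΣFP=14, ΣFN=14.
Micro-recall = TP/(TP+FN) on pooled counts = 0.759 (equals overall accuracy in single-label multiclass).

0.759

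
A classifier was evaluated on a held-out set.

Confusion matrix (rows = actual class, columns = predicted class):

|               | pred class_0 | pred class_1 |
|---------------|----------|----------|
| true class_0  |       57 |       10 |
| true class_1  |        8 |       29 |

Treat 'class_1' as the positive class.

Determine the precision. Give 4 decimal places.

0.7436

Precision = TP/(TP+FP) = 29/(29+10) = 29/39 = 0.7436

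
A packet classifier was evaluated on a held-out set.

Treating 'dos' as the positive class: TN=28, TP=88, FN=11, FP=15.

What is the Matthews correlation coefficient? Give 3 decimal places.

0.556

MCC = (TP·TN − FP·FN) / √((TP+FP)(TP+FN)(TN+FP)(TN+FN))
Numerator = 88·28 − 15·11 = 2299
Denominator = √(103·99·43·39) = √17100369 = 4135.2592
MCC = 2299 / 4135.2592 = 0.556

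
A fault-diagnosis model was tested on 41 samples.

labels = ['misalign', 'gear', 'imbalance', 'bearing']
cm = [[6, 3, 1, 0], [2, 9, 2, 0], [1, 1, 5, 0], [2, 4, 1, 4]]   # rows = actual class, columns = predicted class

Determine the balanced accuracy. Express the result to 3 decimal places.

Balanced accuracy = mean of per-class recall.
  misalign: recall = 6/10 = 0.6000
  gear: recall = 9/13 = 0.6923
  imbalance: recall = 5/7 = 0.7143
  bearing: recall = 4/11 = 0.3636
Mean = (0.6000 + 0.6923 + 0.7143 + 0.3636) / 4 = 0.593

0.593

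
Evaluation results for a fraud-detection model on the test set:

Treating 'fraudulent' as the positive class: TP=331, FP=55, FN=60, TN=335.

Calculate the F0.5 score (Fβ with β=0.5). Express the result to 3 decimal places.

Fβ = (1+β²)·TP / ((1+β²)·TP + β²·FN + FP), with β²=1/4
= 1.25·331 / (1.25·331 + 0.25·60 + 55) = 0.855

0.855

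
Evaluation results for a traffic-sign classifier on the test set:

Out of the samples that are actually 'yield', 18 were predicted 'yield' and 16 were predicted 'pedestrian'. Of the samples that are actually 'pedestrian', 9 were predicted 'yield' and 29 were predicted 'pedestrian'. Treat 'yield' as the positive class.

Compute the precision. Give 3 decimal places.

Precision = TP/(TP+FP) = 18/(18+9) = 18/27 = 0.667

0.667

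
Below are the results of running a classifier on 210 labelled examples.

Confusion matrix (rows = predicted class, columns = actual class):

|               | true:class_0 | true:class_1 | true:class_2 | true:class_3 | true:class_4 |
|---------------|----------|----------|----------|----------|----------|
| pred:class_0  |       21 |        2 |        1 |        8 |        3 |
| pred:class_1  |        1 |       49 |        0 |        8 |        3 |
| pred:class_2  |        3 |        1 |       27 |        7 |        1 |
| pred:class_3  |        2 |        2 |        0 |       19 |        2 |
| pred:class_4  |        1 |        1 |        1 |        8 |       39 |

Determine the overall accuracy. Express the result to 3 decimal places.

Accuracy = trace / total = (21+49+27+19+39=155) / 210 = 155/210 = 0.738

0.738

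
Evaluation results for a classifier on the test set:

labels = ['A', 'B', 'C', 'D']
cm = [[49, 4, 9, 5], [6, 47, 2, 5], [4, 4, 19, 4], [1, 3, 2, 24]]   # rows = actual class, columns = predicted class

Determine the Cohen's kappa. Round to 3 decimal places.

Observed agreement pₒ = trace/N = 139/188 = 0.7394
Expected agreement pₑ = Σ (rowᵢ·colᵢ)/N² = (67·60 + 60·58 + 31·32 + 30·38)/188² = 0.2725
κ = (pₒ − pₑ)/(1 − pₑ) = (0.7394 − 0.2725)/(1 − 0.2725) = 0.642

0.642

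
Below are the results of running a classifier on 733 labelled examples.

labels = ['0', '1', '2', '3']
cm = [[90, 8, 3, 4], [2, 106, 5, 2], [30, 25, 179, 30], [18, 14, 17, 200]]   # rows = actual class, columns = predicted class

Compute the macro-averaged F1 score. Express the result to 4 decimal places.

Per-class F1 score (2·TP/(2·TP+FP+FN)):
  0: TP=90, FP=2+30+18=50, FN=8+3+4=15 → 180/245 = 0.73469
  1: TP=106, FP=8+25+14=47, FN=2+5+2=9 → 212/268 = 0.79104
  2: TP=179, FP=3+5+17=25, FN=30+25+30=85 → 358/468 = 0.76496
  3: TP=200, FP=4+2+30=36, FN=18+14+17=49 → 400/485 = 0.82474
Macro-F1 score = mean = (0.73469 + 0.79104 + 0.76496 + 0.82474) / 4 = 0.7789

0.7789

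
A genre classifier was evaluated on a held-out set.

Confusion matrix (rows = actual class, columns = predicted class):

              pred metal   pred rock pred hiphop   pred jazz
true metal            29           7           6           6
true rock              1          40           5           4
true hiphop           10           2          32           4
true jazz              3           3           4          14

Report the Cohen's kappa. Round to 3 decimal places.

Observed agreement pₒ = trace/N = 115/170 = 0.6765
Expected agreement pₑ = Σ (rowᵢ·colᵢ)/N² = (48·43 + 50·52 + 48·47 + 24·28)/170² = 0.2627
κ = (pₒ − pₑ)/(1 − pₑ) = (0.6765 − 0.2627)/(1 − 0.2627) = 0.561

0.561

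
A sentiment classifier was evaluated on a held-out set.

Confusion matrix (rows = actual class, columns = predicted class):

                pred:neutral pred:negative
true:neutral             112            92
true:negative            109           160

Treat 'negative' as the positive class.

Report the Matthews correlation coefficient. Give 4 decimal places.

0.1428

MCC = (TP·TN − FP·FN) / √((TP+FP)(TP+FN)(TN+FP)(TN+FN))
Numerator = 160·112 − 92·109 = 7892
Denominator = √(252·269·204·221) = √3056154192 = 55282.4944
MCC = 7892 / 55282.4944 = 0.1428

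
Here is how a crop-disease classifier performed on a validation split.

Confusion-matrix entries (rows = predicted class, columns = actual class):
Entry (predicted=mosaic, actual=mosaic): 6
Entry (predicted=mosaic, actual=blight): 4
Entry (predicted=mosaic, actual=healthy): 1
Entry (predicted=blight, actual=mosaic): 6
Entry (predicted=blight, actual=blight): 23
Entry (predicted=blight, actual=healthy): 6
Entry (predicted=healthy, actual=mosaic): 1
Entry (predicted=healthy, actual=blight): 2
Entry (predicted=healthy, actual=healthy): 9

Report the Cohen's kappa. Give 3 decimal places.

Observed agreement pₒ = trace/N = 38/58 = 0.6552
Expected agreement pₑ = Σ (rowᵢ·colᵢ)/N² = (13·11 + 29·35 + 16·12)/58² = 0.4013
κ = (pₒ − pₑ)/(1 − pₑ) = (0.6552 − 0.4013)/(1 − 0.4013) = 0.424

0.424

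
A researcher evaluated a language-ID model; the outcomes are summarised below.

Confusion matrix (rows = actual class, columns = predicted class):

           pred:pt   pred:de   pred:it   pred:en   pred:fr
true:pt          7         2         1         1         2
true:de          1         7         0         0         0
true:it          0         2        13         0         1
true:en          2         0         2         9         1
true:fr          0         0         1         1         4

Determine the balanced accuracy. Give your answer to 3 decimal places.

0.707

Balanced accuracy = mean of per-class recall.
  pt: recall = 7/13 = 0.5385
  de: recall = 7/8 = 0.8750
  it: recall = 13/16 = 0.8125
  en: recall = 9/14 = 0.6429
  fr: recall = 4/6 = 0.6667
Mean = (0.5385 + 0.8750 + 0.8125 + 0.6429 + 0.6667) / 5 = 0.707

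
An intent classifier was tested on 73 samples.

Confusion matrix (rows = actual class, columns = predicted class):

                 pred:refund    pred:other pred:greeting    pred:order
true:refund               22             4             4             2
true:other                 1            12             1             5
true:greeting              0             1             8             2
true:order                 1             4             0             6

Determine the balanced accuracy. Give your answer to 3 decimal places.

0.648

Balanced accuracy = mean of per-class recall.
  refund: recall = 22/32 = 0.6875
  other: recall = 12/19 = 0.6316
  greeting: recall = 8/11 = 0.7273
  order: recall = 6/11 = 0.5455
Mean = (0.6875 + 0.6316 + 0.7273 + 0.5455) / 4 = 0.648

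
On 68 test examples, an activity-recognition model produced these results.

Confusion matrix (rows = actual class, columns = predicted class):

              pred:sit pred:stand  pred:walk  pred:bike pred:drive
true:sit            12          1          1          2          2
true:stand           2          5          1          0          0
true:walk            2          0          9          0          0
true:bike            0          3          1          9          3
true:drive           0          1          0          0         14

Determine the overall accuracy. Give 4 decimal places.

Accuracy = trace / total = (12+5+9+9+14=49) / 68 = 49/68 = 0.7206

0.7206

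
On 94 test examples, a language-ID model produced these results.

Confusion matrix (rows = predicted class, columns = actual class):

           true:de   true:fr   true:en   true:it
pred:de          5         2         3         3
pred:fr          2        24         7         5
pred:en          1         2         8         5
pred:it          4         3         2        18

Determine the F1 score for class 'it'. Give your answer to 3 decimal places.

0.621

Take TP from the diagonal, FP from the rest of the 'it' prediction marginal, FN from the rest of the 'it' actual marginal.
F1 score = 2·TP/(2·TP+FP+FN).
it: TP=18, FP=4+3+2=9, FN=3+5+5=13 → 36/58 = 0.6207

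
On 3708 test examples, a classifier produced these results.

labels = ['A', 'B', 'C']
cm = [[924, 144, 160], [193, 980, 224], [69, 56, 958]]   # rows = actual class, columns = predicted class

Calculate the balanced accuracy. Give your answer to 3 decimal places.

Balanced accuracy = mean of per-class recall.
  A: recall = 924/1228 = 0.7524
  B: recall = 980/1397 = 0.7015
  C: recall = 958/1083 = 0.8846
Mean = (0.7524 + 0.7015 + 0.8846) / 3 = 0.780

0.780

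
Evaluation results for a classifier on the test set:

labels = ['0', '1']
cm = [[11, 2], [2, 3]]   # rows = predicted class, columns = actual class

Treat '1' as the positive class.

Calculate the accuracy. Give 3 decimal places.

0.778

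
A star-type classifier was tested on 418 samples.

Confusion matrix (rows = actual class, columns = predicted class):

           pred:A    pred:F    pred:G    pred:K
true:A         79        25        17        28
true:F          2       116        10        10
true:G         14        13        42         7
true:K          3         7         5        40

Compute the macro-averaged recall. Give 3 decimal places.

Per-class recall (TP/(TP+FN)):
  A: TP=79, FN=25+17+28=70 → 79/149 = 0.5302
  F: TP=116, FN=2+10+10=22 → 116/138 = 0.8406
  G: TP=42, FN=14+13+7=34 → 42/76 = 0.5526
  K: TP=40, FN=3+7+5=15 → 40/55 = 0.7273
Macro-recall = mean = (0.5302 + 0.8406 + 0.5526 + 0.7273) / 4 = 0.663

0.663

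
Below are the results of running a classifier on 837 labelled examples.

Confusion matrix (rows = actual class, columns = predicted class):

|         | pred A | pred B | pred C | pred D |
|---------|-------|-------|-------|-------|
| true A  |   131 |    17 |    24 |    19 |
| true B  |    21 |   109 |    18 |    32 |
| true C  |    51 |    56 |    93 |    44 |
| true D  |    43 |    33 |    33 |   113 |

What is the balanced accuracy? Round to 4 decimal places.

Balanced accuracy = mean of per-class recall.
  A: recall = 131/191 = 0.68586
  B: recall = 109/180 = 0.60556
  C: recall = 93/244 = 0.38115
  D: recall = 113/222 = 0.50901
Mean = (0.68586 + 0.60556 + 0.38115 + 0.50901) / 4 = 0.5454

0.5454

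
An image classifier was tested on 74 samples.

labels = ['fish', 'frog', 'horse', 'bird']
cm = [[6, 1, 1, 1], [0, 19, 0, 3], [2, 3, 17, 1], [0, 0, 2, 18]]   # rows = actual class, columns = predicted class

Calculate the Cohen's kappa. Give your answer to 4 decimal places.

Observed agreement pₒ = trace/N = 60/74 = 0.81081
Expected agreement pₑ = Σ (rowᵢ·colᵢ)/N² = (9·8 + 22·23 + 23·20 + 20·23)/74² = 0.27356
κ = (pₒ − pₑ)/(1 − pₑ) = (0.81081 − 0.27356)/(1 − 0.27356) = 0.7396

0.7396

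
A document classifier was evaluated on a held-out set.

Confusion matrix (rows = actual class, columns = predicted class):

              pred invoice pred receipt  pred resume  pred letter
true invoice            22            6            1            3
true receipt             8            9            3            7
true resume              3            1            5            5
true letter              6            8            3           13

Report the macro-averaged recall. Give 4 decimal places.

0.4528

Per-class recall (TP/(TP+FN)):
  invoice: TP=22, FN=6+1+3=10 → 22/32 = 0.68750
  receipt: TP=9, FN=8+3+7=18 → 9/27 = 0.33333
  resume: TP=5, FN=3+1+5=9 → 5/14 = 0.35714
  letter: TP=13, FN=6+8+3=17 → 13/30 = 0.43333
Macro-recall = mean = (0.68750 + 0.33333 + 0.35714 + 0.43333) / 4 = 0.4528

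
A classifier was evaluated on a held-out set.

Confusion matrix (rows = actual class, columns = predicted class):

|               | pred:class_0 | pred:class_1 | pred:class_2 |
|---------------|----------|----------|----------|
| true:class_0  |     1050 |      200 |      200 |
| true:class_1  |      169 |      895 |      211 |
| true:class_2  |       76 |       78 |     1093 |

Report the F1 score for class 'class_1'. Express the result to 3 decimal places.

One-vs-rest for 'class_1': TP = diagonal; FP = other classes predicted 'class_1'; FN = 'class_1' predicted as other.
F1 score = 2·TP/(2·TP+FP+FN).
class_1: TP=895, FP=200+78=278, FN=169+211=380 → 1790/2448 = 0.7312

0.731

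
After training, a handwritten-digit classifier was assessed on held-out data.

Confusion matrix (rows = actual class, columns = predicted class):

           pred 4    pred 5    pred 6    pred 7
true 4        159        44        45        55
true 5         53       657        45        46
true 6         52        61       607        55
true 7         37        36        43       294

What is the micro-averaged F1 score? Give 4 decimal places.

Micro-averaging pools counts across classes: ΣTP=1717, ΣFP=572, ΣFN=572.
Micro-F1 score = 2·TP/(2·TP+FP+FN) on pooled counts = 0.7501 (equals overall accuracy in single-label multiclass).

0.7501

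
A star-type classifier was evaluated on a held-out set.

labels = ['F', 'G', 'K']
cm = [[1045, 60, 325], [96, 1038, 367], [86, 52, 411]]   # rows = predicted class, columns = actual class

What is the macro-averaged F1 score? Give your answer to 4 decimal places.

Per-class F1 score (2·TP/(2·TP+FP+FN)):
  F: TP=1045, FP=60+325=385, FN=96+86=182 → 2090/2657 = 0.78660
  G: TP=1038, FP=96+367=463, FN=60+52=112 → 2076/2651 = 0.78310
  K: TP=411, FP=86+52=138, FN=325+367=692 → 822/1652 = 0.49758
Macro-F1 score = mean = (0.78660 + 0.78310 + 0.49758) / 3 = 0.6891

0.6891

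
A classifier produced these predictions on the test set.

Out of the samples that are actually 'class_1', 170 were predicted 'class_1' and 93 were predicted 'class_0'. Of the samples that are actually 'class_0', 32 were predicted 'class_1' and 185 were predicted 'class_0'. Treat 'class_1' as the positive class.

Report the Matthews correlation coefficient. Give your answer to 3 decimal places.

0.503

MCC = (TP·TN − FP·FN) / √((TP+FP)(TP+FN)(TN+FP)(TN+FN))
Numerator = 170·185 − 32·93 = 28474
Denominator = √(202·263·217·278) = √3204879076 = 56611.6514
MCC = 28474 / 56611.6514 = 0.503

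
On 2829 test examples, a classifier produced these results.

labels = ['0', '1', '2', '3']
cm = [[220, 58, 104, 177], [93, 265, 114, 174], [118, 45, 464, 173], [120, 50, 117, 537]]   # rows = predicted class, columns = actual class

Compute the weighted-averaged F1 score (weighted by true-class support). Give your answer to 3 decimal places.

Per-class F1 score (2·TP/(2·TP+FP+FN)):
  0: TP=220, FP=58+104+177=339, FN=93+118+120=331 → 440/1110 = 0.3964
  1: TP=265, FP=93+114+174=381, FN=58+45+50=153 → 530/1064 = 0.4981
  2: TP=464, FP=118+45+173=336, FN=104+114+117=335 → 928/1599 = 0.5804
  3: TP=537, FP=120+50+117=287, FN=177+174+173=524 → 1074/1885 = 0.5698
Weighted-F1 score = Σ (supportᵢ/N)·F1 scoreᵢ with N=2829: (551/2829)·0.3964 + (418/2829)·0.4981 + (799/2829)·0.5804 + (1061/2829)·0.5698 = 0.528

0.528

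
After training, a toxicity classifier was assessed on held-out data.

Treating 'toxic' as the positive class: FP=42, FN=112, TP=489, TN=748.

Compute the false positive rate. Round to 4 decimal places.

0.0532

FPR = FP/(FP+TN) = 42/(42+748) = 0.0532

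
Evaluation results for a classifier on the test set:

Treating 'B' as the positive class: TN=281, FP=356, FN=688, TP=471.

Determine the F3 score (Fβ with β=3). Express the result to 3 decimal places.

0.418

Fβ = (1+β²)·TP / ((1+β²)·TP + β²·FN + FP), with β²=9
= 10·471 / (10·471 + 9·688 + 356) = 0.418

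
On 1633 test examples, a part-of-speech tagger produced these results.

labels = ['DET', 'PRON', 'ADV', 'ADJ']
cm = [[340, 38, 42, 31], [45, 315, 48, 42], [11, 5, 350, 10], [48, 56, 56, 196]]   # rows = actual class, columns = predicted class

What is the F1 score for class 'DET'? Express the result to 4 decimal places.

0.7598

One-vs-rest for 'DET': TP = diagonal; FP = other classes predicted 'DET'; FN = 'DET' predicted as other.
F1 score = 2·TP/(2·TP+FP+FN).
DET: TP=340, FP=45+11+48=104, FN=38+42+31=111 → 680/895 = 0.75978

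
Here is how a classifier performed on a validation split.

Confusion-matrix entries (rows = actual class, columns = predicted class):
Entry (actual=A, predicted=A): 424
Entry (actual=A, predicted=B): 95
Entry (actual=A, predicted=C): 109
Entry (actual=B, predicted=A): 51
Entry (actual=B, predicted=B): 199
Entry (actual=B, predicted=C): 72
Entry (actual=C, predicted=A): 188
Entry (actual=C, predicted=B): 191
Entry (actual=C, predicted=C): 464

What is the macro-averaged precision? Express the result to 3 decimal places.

Per-class precision (TP/(TP+FP)):
  A: TP=424, FP=51+188=239 → 424/663 = 0.6395
  B: TP=199, FP=95+191=286 → 199/485 = 0.4103
  C: TP=464, FP=109+72=181 → 464/645 = 0.7194
Macro-precision = mean = (0.6395 + 0.4103 + 0.7194) / 3 = 0.590

0.590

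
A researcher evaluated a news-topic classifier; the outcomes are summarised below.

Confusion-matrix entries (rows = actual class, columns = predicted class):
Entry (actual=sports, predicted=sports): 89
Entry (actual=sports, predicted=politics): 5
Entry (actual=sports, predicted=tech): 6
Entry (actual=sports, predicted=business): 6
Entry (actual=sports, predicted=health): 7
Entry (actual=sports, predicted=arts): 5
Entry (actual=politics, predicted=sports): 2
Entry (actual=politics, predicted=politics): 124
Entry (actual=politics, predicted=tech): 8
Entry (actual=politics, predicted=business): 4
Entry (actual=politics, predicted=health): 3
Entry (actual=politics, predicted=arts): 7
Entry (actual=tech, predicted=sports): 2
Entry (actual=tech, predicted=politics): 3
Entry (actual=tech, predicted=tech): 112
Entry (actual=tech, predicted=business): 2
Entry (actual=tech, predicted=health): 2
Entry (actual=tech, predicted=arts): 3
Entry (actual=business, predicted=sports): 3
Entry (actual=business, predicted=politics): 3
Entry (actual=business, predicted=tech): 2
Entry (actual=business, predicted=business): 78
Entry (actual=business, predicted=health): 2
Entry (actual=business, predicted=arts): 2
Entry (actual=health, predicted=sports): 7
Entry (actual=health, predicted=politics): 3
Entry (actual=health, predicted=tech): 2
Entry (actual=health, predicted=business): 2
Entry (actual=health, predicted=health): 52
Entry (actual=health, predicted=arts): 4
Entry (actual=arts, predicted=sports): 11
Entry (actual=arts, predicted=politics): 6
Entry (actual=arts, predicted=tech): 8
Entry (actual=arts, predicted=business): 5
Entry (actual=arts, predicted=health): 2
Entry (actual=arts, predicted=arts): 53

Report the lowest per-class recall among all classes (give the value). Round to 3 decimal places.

0.624

Per-class recall (TP/(TP+FN)):
  sports: TP=89, FN=5+6+6+7+5=29 → 89/118 = 0.7542
  politics: TP=124, FN=2+8+4+3+7=24 → 124/148 = 0.8378
  tech: TP=112, FN=2+3+2+2+3=12 → 112/124 = 0.9032
  business: TP=78, FN=3+3+2+2+2=12 → 78/90 = 0.8667
  health: TP=52, FN=7+3+2+2+4=18 → 52/70 = 0.7429
  arts: TP=53, FN=11+6+8+5+2=32 → 53/85 = 0.6235
Lowest is class 'arts' with recall = 0.624.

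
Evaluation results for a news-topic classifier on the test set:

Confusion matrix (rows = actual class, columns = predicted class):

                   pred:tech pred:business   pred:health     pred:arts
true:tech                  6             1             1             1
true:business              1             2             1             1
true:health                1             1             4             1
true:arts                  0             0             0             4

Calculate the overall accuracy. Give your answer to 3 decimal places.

0.640

Accuracy = trace / total = (6+2+4+4=16) / 25 = 16/25 = 0.640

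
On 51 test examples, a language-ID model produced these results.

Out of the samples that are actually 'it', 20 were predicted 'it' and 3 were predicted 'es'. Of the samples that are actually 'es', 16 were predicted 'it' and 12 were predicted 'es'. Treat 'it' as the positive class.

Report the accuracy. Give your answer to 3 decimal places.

0.627

Accuracy = (TP+TN)/N = (20+12)/51 = 0.627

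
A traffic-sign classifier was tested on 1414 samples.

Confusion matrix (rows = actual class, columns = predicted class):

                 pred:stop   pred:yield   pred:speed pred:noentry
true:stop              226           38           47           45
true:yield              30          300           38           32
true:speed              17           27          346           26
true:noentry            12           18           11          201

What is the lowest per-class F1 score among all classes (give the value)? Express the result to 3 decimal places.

Per-class F1 score (2·TP/(2·TP+FP+FN)):
  stop: TP=226, FP=30+17+12=59, FN=38+47+45=130 → 452/641 = 0.7051
  yield: TP=300, FP=38+27+18=83, FN=30+38+32=100 → 600/783 = 0.7663
  speed: TP=346, FP=47+38+11=96, FN=17+27+26=70 → 692/858 = 0.8065
  noentry: TP=201, FP=45+32+26=103, FN=12+18+11=41 → 402/546 = 0.7363
Lowest is class 'stop' with F1 score = 0.705.

0.705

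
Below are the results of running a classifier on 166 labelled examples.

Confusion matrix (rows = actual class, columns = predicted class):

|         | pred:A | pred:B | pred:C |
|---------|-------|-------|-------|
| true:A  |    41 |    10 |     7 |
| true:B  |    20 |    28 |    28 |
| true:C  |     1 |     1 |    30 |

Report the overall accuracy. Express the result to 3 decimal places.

0.596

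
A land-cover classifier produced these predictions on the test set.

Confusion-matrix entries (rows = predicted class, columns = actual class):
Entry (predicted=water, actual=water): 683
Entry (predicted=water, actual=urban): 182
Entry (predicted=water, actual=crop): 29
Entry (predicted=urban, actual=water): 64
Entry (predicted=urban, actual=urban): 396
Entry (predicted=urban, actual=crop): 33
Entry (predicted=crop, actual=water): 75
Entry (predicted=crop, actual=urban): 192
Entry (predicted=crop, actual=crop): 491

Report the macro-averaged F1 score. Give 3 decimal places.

Per-class F1 score (2·TP/(2·TP+FP+FN)):
  water: TP=683, FP=182+29=211, FN=64+75=139 → 1366/1716 = 0.7960
  urban: TP=396, FP=64+33=97, FN=182+192=374 → 792/1263 = 0.6271
  crop: TP=491, FP=75+192=267, FN=29+33=62 → 982/1311 = 0.7490
Macro-F1 score = mean = (0.7960 + 0.6271 + 0.7490) / 3 = 0.724

0.724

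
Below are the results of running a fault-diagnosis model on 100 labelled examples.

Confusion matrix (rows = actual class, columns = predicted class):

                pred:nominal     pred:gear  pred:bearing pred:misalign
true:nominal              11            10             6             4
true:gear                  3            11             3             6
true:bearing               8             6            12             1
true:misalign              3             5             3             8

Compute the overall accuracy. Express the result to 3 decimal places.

Accuracy = trace / total = (11+11+12+8=42) / 100 = 42/100 = 0.420

0.420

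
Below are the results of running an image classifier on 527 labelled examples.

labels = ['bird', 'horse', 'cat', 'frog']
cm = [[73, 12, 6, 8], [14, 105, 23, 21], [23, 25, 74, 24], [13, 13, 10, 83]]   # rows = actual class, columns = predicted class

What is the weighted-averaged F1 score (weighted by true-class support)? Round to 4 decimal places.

0.6331

Per-class F1 score (2·TP/(2·TP+FP+FN)):
  bird: TP=73, FP=14+23+13=50, FN=12+6+8=26 → 146/222 = 0.65766
  horse: TP=105, FP=12+25+13=50, FN=14+23+21=58 → 210/318 = 0.66038
  cat: TP=74, FP=6+23+10=39, FN=23+25+24=72 → 148/259 = 0.57143
  frog: TP=83, FP=8+21+24=53, FN=13+13+10=36 → 166/255 = 0.65098
Weighted-F1 score = Σ (supportᵢ/N)·F1 scoreᵢ with N=527: (99/527)·0.65766 + (163/527)·0.66038 + (146/527)·0.57143 + (119/527)·0.65098 = 0.6331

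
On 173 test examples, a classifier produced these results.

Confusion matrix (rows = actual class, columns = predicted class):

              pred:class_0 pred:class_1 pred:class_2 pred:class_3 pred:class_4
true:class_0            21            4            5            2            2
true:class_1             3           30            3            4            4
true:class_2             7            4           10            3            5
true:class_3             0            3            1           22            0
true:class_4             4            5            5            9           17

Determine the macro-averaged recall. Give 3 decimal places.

0.583

Per-class recall (TP/(TP+FN)):
  class_0: TP=21, FN=4+5+2+2=13 → 21/34 = 0.6176
  class_1: TP=30, FN=3+3+4+4=14 → 30/44 = 0.6818
  class_2: TP=10, FN=7+4+3+5=19 → 10/29 = 0.3448
  class_3: TP=22, FN=0+3+1+0=4 → 22/26 = 0.8462
  class_4: TP=17, FN=4+5+5+9=23 → 17/40 = 0.4250
Macro-recall = mean = (0.6176 + 0.6818 + 0.3448 + 0.8462 + 0.4250) / 5 = 0.583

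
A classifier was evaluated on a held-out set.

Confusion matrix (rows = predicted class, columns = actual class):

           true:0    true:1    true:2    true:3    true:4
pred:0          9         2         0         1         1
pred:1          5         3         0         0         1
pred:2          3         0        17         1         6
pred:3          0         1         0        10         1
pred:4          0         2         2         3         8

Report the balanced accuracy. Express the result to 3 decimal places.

0.587

Balanced accuracy = mean of per-class recall.
  0: recall = 9/17 = 0.5294
  1: recall = 3/8 = 0.3750
  2: recall = 17/19 = 0.8947
  3: recall = 10/15 = 0.6667
  4: recall = 8/17 = 0.4706
Mean = (0.5294 + 0.3750 + 0.8947 + 0.6667 + 0.4706) / 5 = 0.587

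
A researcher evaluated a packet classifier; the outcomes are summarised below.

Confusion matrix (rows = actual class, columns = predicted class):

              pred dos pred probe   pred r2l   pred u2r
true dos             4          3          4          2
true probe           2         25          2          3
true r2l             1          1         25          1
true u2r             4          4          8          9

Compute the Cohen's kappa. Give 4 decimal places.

0.5056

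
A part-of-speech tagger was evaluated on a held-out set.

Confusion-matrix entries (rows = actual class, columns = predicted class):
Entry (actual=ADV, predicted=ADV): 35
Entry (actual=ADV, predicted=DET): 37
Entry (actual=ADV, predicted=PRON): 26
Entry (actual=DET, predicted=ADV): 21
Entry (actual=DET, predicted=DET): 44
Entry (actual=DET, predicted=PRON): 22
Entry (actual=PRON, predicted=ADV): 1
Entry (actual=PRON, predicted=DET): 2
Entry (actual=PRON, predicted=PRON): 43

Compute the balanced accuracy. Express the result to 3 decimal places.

0.599

Balanced accuracy = mean of per-class recall.
  ADV: recall = 35/98 = 0.3571
  DET: recall = 44/87 = 0.5057
  PRON: recall = 43/46 = 0.9348
Mean = (0.3571 + 0.5057 + 0.9348) / 3 = 0.599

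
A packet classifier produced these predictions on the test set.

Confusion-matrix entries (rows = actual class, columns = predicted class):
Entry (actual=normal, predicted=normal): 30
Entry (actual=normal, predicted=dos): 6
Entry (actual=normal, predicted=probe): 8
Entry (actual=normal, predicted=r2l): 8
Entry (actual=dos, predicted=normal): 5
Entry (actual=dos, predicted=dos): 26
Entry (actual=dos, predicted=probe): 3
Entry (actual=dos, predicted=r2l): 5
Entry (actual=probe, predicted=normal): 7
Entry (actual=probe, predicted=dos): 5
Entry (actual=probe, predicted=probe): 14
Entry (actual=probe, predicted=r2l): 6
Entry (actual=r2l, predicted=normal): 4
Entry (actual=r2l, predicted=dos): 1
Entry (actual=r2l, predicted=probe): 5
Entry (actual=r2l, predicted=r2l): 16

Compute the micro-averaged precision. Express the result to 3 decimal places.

0.577

Micro-averaging pools counts across classes: ΣTP=86, ΣFP=63, ΣFN=63.
Micro-precision = TP/(TP+FP) on pooled counts = 0.577 (equals overall accuracy in single-label multiclass).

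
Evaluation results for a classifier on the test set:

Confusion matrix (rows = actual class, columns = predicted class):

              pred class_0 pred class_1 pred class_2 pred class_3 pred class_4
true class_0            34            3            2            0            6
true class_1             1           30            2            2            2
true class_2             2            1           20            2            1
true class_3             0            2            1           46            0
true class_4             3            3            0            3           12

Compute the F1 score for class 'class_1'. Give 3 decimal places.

0.789

F1 score = 2·TP/(2·TP+FP+FN).
class_1: TP=30, FP=3+1+2+3=9, FN=1+2+2+2=7 → 60/76 = 0.7895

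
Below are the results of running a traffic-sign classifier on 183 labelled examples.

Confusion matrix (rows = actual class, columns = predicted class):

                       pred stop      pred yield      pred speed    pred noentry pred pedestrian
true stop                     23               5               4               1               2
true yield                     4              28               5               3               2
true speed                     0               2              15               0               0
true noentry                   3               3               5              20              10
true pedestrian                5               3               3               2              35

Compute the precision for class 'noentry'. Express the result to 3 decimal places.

Take TP from the diagonal, FP from the rest of the 'noentry' prediction marginal, FN from the rest of the 'noentry' actual marginal.
precision = TP/(TP+FP).
noentry: TP=20, FP=1+3+0+2=6 → 20/26 = 0.7692

0.769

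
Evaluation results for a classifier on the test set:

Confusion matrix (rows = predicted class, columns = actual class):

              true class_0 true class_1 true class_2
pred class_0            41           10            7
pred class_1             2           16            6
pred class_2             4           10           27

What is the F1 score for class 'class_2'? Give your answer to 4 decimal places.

0.6667

Take TP from the diagonal, FP from the rest of the 'class_2' prediction marginal, FN from the rest of the 'class_2' actual marginal.
F1 score = 2·TP/(2·TP+FP+FN).
class_2: TP=27, FP=4+10=14, FN=7+6=13 → 54/81 = 0.66667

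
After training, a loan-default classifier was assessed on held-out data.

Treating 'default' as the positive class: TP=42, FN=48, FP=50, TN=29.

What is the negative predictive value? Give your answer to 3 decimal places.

NPV = TN/(TN+FN) = 29/(29+48) = 0.377

0.377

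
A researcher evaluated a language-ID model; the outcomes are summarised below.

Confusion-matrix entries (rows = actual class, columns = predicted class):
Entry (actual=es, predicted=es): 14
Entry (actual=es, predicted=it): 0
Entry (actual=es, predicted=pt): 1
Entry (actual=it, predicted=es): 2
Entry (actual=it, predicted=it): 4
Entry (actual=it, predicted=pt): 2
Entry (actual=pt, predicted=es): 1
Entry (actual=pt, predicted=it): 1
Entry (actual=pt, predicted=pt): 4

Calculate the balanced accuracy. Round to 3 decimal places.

0.700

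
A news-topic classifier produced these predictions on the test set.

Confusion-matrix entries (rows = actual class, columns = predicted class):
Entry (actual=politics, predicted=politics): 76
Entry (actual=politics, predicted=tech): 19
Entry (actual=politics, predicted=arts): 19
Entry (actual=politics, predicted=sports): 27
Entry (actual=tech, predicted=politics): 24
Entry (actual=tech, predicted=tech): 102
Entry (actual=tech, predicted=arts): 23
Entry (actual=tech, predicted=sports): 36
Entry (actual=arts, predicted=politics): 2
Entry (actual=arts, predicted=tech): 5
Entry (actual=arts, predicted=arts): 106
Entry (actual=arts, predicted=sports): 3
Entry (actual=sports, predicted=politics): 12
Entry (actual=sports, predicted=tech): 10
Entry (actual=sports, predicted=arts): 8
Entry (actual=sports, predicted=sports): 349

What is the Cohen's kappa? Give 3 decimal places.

0.663

Observed agreement pₒ = trace/N = 633/821 = 0.7710
Expected agreement pₑ = Σ (rowᵢ·colᵢ)/N² = (141·114 + 185·136 + 116·156 + 379·415)/821² = 0.3214
κ = (pₒ − pₑ)/(1 − pₑ) = (0.7710 − 0.3214)/(1 − 0.3214) = 0.663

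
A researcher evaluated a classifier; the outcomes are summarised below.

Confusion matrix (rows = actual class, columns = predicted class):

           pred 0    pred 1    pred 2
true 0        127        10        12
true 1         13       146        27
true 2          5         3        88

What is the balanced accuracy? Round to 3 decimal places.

0.851

Balanced accuracy = mean of per-class recall.
  0: recall = 127/149 = 0.8523
  1: recall = 146/186 = 0.7849
  2: recall = 88/96 = 0.9167
Mean = (0.8523 + 0.7849 + 0.9167) / 3 = 0.851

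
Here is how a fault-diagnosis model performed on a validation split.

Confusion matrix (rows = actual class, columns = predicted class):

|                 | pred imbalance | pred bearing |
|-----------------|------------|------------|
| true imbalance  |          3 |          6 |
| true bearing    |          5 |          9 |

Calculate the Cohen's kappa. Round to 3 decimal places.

Observed agreement pₒ = trace/N = 12/23 = 0.5217
Expected agreement pₑ = Σ (rowᵢ·colᵢ)/N² = (9·8 + 14·15)/23² = 0.5331
κ = (pₒ − pₑ)/(1 − pₑ) = (0.5217 − 0.5331)/(1 − 0.5331) = -0.024

-0.024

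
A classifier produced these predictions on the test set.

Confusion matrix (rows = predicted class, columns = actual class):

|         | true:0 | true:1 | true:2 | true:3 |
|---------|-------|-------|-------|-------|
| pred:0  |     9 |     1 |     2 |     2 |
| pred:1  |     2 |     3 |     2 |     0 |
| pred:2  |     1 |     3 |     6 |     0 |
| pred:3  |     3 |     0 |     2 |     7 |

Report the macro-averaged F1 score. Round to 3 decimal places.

0.565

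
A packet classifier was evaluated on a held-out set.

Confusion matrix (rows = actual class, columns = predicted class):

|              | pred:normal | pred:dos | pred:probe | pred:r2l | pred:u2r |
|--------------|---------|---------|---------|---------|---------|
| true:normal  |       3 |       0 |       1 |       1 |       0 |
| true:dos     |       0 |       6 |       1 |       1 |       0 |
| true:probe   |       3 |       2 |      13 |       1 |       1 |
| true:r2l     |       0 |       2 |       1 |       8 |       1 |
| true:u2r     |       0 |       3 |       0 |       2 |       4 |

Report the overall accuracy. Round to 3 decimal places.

Accuracy = trace / total = (3+6+13+8+4=34) / 54 = 34/54 = 0.630

0.630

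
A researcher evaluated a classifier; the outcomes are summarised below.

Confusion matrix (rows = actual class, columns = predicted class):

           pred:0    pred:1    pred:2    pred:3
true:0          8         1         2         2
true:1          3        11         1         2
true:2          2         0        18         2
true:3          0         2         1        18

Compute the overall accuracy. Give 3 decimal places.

0.753

Accuracy = trace / total = (8+11+18+18=55) / 73 = 55/73 = 0.753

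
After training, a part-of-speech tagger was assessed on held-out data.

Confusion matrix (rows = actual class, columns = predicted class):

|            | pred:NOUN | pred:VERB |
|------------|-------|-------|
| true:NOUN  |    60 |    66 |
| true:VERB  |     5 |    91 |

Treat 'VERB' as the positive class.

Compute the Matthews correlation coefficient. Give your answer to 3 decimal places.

MCC = (TP·TN − FP·FN) / √((TP+FP)(TP+FN)(TN+FP)(TN+FN))
Numerator = 91·60 − 66·5 = 5130
Denominator = √(157·96·126·65) = √123439680 = 11110.3411
MCC = 5130 / 11110.3411 = 0.462

0.462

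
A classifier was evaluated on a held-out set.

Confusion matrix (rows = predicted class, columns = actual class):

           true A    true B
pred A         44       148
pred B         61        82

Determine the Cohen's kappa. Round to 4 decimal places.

-0.1832

Observed agreement pₒ = trace/N = 126/335 = 0.37612
Expected agreement pₑ = Σ (rowᵢ·colᵢ)/N² = (105·192 + 230·143)/335² = 0.47271
κ = (pₒ − pₑ)/(1 − pₑ) = (0.37612 − 0.47271)/(1 − 0.47271) = -0.1832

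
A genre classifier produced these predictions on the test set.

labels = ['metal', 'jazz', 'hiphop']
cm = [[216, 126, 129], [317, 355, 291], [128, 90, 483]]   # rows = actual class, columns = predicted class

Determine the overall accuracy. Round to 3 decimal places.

0.494

Accuracy = trace / total = (216+355+483=1054) / 2135 = 1054/2135 = 0.494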